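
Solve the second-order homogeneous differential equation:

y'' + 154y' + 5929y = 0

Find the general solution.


Characteristic equation: r² + 154r + 5929 = 0, i.e. (r + 77)² = 0.
Repeated root r = -77; include an x factor for the second linearly independent solution.
General solution: y = (C₁ + C₂x)e^(-77x).


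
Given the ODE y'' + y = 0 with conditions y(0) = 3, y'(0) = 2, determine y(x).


Characteristic roots of r² + 1 = 0 are ±1i, so y = C₁cos(x) + C₂sin(x).
Apply y(0) = 3: C₁ = 3. Differentiate and apply y'(0) = 2: 1·C₂ = 2, so C₂ = 2.
Particular solution: y = 3cos(x) + 2sin(x).


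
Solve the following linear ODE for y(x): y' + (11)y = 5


P(x) = 11, Q(x) = 5; integrating factor μ = e^(11x).
(μ y)' = 5e^(11x) ⇒ μ y = (5/11)e^(11x) + C.
Divide by μ: y = 5/11 + Ce^(-11x).


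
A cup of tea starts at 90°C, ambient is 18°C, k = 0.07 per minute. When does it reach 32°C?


From T(t) = T_a + (T₀ - T_a)e^(-kt), set T(t) = 32:
(32 - 18) / (90 - 18) = e^(-0.07t), so t = -ln(0.194)/0.07 ≈ 23.4 minutes.


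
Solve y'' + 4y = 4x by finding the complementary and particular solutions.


Homogeneous: r² + 4 = 0 ⇒ r = ±2i, y_h = C₁cos(2x) + C₂sin(2x).
Polynomial forcing; try y_p = Ax + B. Then y_p'' + 4 y_p = 4(Ax + B) = 4x, so B = 0 and A = 1.
General solution: y = C₁cos(2x) + C₂sin(2x) + x.


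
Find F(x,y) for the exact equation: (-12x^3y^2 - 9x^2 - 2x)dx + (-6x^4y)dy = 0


Check exactness: ∂M/∂y = -24x^3y and ∂N/∂x = -24x^3y; equal, so the equation is exact.
Integrate M with respect to x (treating y as constant): ∫M dx = -3x^4y^2 - 3x^3 - x^2 + h(y).
Differentiate w.r.t. y and set equal to N: all terms match, so h'(y) = 0 and h is a constant absorbed into C.
General solution: -3x^4y^2 - 3x^3 - x^2 = C.


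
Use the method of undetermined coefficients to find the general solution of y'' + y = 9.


Homogeneous part: r² + 1 = 0 ⇒ r = ±1i, so y_h = C₁cos(x) + C₂sin(x).
Try constant y_p = A; plug in: 1A = 9 ⇒ A = 9.
General solution: y = C₁cos(x) + C₂sin(x) + 9.


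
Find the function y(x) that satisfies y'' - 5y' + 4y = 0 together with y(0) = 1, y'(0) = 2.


Characteristic roots of r² - 5r + 4 = 0 are 1, 4.
General solution y = c₁ e^(x) + c₂ e^(4x).
Apply y(0) = 1: c₁ + c₂ = 1. Apply y'(0) = 2: 1 c₁ + 4 c₂ = 2.
Solve: c₁ = 2/3, c₂ = 1/3.
Particular solution: y = (2/3)e^(x) + (1/3)e^(4x).


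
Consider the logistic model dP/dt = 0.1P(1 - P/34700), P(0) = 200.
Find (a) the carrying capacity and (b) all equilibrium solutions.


Logistic ODE dP/dt = 0.1P(1 - P/34700) has equilibria where dP/dt = 0, i.e. P = 0 or P = 34700.
The coefficient (1 - P/K) = 0 when P = K, identifying K = 34700 as the carrying capacity.
(a) K = 34700; (b) equilibria P = 0 and P = 34700.


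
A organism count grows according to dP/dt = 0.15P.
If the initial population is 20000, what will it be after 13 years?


The ODE dP/dt = 0.15P has solution P(t) = P(0)e^(0.15t).
Substitute P(0) = 20000 and t = 13: P(13) = 20000 e^(1.95) ≈ 140574.


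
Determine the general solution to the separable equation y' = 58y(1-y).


Separate: dy/[y(1-y)] = 58 dx.
Partial fractions: 1/[y(1-y)] = 1/y + 1/(1-y).
Integrate: ln|y/(1-y)| = 58x + C₀.
Solve for y: y = 1/(1 + Ce^(-58x)).


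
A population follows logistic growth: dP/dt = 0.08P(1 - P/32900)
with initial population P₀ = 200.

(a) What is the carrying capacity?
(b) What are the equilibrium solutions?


Logistic ODE dP/dt = 0.08P(1 - P/32900) has equilibria where dP/dt = 0, i.e. P = 0 or P = 32900.
The coefficient (1 - P/K) = 0 when P = K, identifying K = 32900 as the carrying capacity.
(a) K = 32900; (b) equilibria P = 0 and P = 32900.


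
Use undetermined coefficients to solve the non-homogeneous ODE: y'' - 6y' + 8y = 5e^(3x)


Characteristic roots of r² - 6r + 8 = 0 are 4, 2.
y_h = C₁e^(4x) + C₂e^(2x).
Forcing exponent 3 is not a characteristic root; try y_p = Ae^(3x).
Substitute: A·(9 + (-6)·3 + (8)) = A·-1 = 5, so A = -5.
General solution: y = C₁e^(4x) + C₂e^(2x) - 5e^(3x).


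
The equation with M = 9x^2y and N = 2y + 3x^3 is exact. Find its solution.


Check exactness: ∂M/∂y = 9x^2 and ∂N/∂x = 9x^2; equal, so the equation is exact.
Integrate M with respect to x (treating y as constant): ∫M dx = 3x^3y + h(y).
Differentiate w.r.t. y and set equal to N: the x-dependent terms already match, leaving h'(y) = 2y. Integrate: h(y) = y^2.
So F(x,y) = y^2 + 3x^3y.
General solution: y^2 + 3x^3y = C.


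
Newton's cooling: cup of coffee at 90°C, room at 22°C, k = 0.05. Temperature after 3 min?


Newton's law: dT/dt = -k(T - T_a) has solution T(t) = T_a + (T₀ - T_a)e^(-kt).
Plug in T_a = 22, T₀ = 90, k = 0.05, t = 3: T(3) = 22 + (68)e^(-0.15) ≈ 80.5°C.


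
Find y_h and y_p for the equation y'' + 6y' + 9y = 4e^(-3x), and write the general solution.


Characteristic polynomial (r + 3)² = 0; repeated root r = -3.
y_h = (C₁ + C₂x)e^(-3x). Forcing matches the repeated root (resonance), so try y_p = Ax² e^(-3x).
Substitute and solve for A: 2A = 4, so A = 2.
General solution: y = (C₁ + C₂x + 2x²)e^(-3x).


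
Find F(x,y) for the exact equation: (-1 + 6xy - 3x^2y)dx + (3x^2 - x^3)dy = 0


Check exactness: ∂M/∂y = 6x - 3x^2 and ∂N/∂x = 6x - 3x^2; equal, so the equation is exact.
Integrate M with respect to x (treating y as constant): ∫M dx = -x + 3x^2y - x^3y + h(y).
Differentiate w.r.t. y and set equal to N: all terms match, so h'(y) = 0 and h is a constant absorbed into C.
General solution: -x + 3x^2y - x^3y = C.


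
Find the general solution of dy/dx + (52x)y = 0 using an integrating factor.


P(x) = 52x ⇒ μ = e^(26x²).
Q(x) = 0 so μ y is constant: y = Ce^(-26x²).


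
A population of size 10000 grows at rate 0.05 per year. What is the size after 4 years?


The ODE dP/dt = 0.05P has solution P(t) = P(0)e^(0.05t).
Substitute P(0) = 10000 and t = 4: P(4) = 10000 e^(0.20) ≈ 12214.


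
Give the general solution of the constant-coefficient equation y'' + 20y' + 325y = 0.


Characteristic equation: r² + 20r + 325 = 0.
Discriminant is negative; roots r = -10 ± 15i (complex conjugate pair).
General solution uses e^(α x)(C₁ cos(β x) + C₂ sin(β x)): y = e^(-10x)(C₁cos(15x) + C₂sin(15x)).


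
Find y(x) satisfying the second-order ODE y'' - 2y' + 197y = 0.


Characteristic equation: r² - 2r + 197 = 0.
Discriminant is negative; roots r = 1 ± 14i (complex conjugate pair).
General solution uses e^(α x)(C₁ cos(β x) + C₂ sin(β x)): y = e^(x)(C₁cos(14x) + C₂sin(14x)).


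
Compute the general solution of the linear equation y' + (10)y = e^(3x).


P(x) = 10 ⇒ μ = e^(10x).
(μ y)' = e^(13x) ⇒ μ y = e^(13x)/13 + C.
Divide by μ: y = (1/13)e^(3x) + Ce^(-10x).


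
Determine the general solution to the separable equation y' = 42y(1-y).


Separate: dy/[y(1-y)] = 42 dx.
Partial fractions: 1/[y(1-y)] = 1/y + 1/(1-y).
Integrate: ln|y/(1-y)| = 42x + C₀.
Solve for y: y = 1/(1 + Ce^(-42x)).


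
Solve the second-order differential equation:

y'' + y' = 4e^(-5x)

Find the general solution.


Characteristic roots of r² + r = 0 are -1, 0.
y_h = C₁e^(-x) + C₂.
Forcing exponent -5 is not a characteristic root; try y_p = Ae^(-5x).
Substitute: A·(25 + (1)·-5 + (0)) = A·20 = 4, so A = 1/5.
General solution: y = C₁e^(-x) + C₂ + (1/5)e^(-5x).


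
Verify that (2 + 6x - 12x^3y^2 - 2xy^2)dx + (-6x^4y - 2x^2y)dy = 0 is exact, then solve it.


Check exactness: ∂M/∂y = -24x^3y - 4xy and ∂N/∂x = -24x^3y - 4xy; equal, so the equation is exact.
Integrate M with respect to x (treating y as constant): ∫M dx = 2x + 3x^2 - 3x^4y^2 - x^2y^2 + h(y).
Differentiate w.r.t. y and set equal to N: all terms match, so h'(y) = 0 and h is a constant absorbed into C.
General solution: 2x + 3x^2 - 3x^4y^2 - x^2y^2 = C.


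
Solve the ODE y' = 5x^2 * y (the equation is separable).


Separate variables: dy/y = 5x^2 dx.
Integrate: ln|y| = (5/3)x^3 + C₀.
Exponentiate: y = Ce^((5/3)x^3).


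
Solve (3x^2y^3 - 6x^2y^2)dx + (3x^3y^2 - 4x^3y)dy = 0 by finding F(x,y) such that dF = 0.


Check exactness: ∂M/∂y = 9x^2y^2 - 12x^2y and ∂N/∂x = 9x^2y^2 - 12x^2y; equal, so the equation is exact.
Integrate M with respect to x (treating y as constant): ∫M dx = x^3y^3 - 2x^3y^2 + h(y).
Differentiate w.r.t. y and set equal to N: all terms match, so h'(y) = 0 and h is a constant absorbed into C.
General solution: x^3y^3 - 2x^3y^2 = C.


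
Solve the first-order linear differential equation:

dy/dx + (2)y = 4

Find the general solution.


P(x) = 2, Q(x) = 4; integrating factor μ = e^(2x).
(μ y)' = 4e^(2x) ⇒ μ y = 2e^(2x) + C.
Divide by μ: y = 2 + Ce^(-2x).


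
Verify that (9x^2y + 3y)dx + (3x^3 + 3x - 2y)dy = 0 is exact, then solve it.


Check exactness: ∂M/∂y = 9x^2 + 3 and ∂N/∂x = 9x^2 + 3; equal, so the equation is exact.
Integrate M with respect to x (treating y as constant): ∫M dx = 3x^3y + 3xy + h(y).
Differentiate w.r.t. y and set equal to N: the x-dependent terms already match, leaving h'(y) = -2y. Integrate: h(y) = -y^2.
So F(x,y) = 3x^3y + 3xy - y^2.
General solution: 3x^3y + 3xy - y^2 = C.


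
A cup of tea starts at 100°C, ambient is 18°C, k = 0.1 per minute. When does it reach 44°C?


From T(t) = T_a + (T₀ - T_a)e^(-kt), set T(t) = 44:
(44 - 18) / (100 - 18) = e^(-0.1t), so t = -ln(0.317)/0.1 ≈ 11.5 minutes.


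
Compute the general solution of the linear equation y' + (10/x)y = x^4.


P(x) = 10/x ⇒ μ = x^10.
(x^10 y)' = x^14 ⇒ x^10 y = x^15/(15) + C.
Solve for y: y = (1/15)x^5 + C/x^10.


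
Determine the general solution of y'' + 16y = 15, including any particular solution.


Homogeneous part: r² + 16 = 0 ⇒ r = ±4i, so y_h = C₁cos(4x) + C₂sin(4x).
Try constant y_p = A; plug in: 16A = 15 ⇒ A = 15/16.
General solution: y = C₁cos(4x) + C₂sin(4x) + 15/16.


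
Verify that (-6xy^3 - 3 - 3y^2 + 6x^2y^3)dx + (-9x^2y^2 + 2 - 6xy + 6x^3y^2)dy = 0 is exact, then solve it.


Check exactness: ∂M/∂y = -18xy^2 - 6y + 18x^2y^2 and ∂N/∂x = -18xy^2 - 6y + 18x^2y^2; equal, so the equation is exact.
Integrate M with respect to x (treating y as constant): ∫M dx = -3x^2y^3 - 3x - 3xy^2 + 2x^3y^3 + h(y).
Differentiate w.r.t. y and set equal to N: the x-dependent terms already match, leaving h'(y) = 2. Integrate: h(y) = 2y.
So F(x,y) = -3x^2y^3 + 2y - 3x - 3xy^2 + 2x^3y^3.
General solution: -3x^2y^3 + 2y - 3x - 3xy^2 + 2x^3y^3 = C.


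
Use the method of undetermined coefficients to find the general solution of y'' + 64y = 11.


Homogeneous part: r² + 64 = 0 ⇒ r = ±8i, so y_h = C₁cos(8x) + C₂sin(8x).
Try constant y_p = A; plug in: 64A = 11 ⇒ A = 11/64.
General solution: y = C₁cos(8x) + C₂sin(8x) + 11/64.


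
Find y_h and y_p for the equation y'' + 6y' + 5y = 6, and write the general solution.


Characteristic roots of r² + 6r + 5 = 0 are -1, -5.
y_h = C₁e^(-x) + C₂e^(-5x).
Constant forcing; try y_p = A. Then 5A = 6 ⇒ A = 6/5.
General solution: y = C₁e^(-x) + C₂e^(-5x) + 6/5.


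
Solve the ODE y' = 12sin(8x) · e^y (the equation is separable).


Separate: e^(-y) dy = 12sin(8x) dx.
Integrate: -e^(-y) = -(3/2)cos(8x) + C₀.
Rearrange: e^(-y) = (3/2)cos(8x) + C.


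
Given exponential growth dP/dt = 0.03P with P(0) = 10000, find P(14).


The ODE dP/dt = 0.03P has solution P(t) = P(0)e^(0.03t).
Substitute P(0) = 10000 and t = 14: P(14) = 10000 e^(0.42) ≈ 15220.


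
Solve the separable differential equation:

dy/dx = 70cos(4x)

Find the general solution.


g(y) = 1, so integrate directly: y = ∫ 70cos(4x) dx = (35/2)sin(4x) + C.


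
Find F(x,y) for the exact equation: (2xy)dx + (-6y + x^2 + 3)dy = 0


Check exactness: ∂M/∂y = 2x and ∂N/∂x = 2x; equal, so the equation is exact.
Integrate M with respect to x (treating y as constant): ∫M dx = x^2y + h(y).
Differentiate w.r.t. y and set equal to N: the x-dependent terms already match, leaving h'(y) = -6y + 3. Integrate: h(y) = -3y^2 + 3y.
So F(x,y) = -3y^2 + x^2y + 3y.
General solution: -3y^2 + x^2y + 3y = C.


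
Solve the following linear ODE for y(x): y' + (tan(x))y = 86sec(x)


P(x) = tan(x) ⇒ μ = e^(∫tan(x)dx) = sec(x).
(sec(x) y)' = 86sec²(x) ⇒ sec(x) y = 86tan(x) + C.
Multiply by cos(x): y = 86sin(x) + C·cos(x).


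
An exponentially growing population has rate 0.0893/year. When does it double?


Exponential growth: P(t) = P₀ e^(0.0893t). Set P(t)/P₀ = 2: e^(0.0893t) = 2.
Solve: t = ln(2)/0.0893 ≈ 7.76 years.


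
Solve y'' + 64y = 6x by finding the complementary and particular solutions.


Homogeneous: r² + 64 = 0 ⇒ r = ±8i, y_h = C₁cos(8x) + C₂sin(8x).
Polynomial forcing; try y_p = Ax + B. Then y_p'' + 64 y_p = 64(Ax + B) = 6x, so B = 0 and A = 3/32.
General solution: y = C₁cos(8x) + C₂sin(8x) + (3/32)x.


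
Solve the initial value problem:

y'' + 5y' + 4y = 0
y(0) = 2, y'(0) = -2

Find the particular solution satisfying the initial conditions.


Characteristic roots of r² + 5r + 4 = 0 are -1, -4.
General solution y = c₁ e^(-x) + c₂ e^(-4x).
Apply y(0) = 2: c₁ + c₂ = 2. Apply y'(0) = -2: -1 c₁ - 4 c₂ = -2.
Solve: c₁ = 2, c₂ = 0.
Particular solution: y = 2e^(-x) + 0e^(-4x).


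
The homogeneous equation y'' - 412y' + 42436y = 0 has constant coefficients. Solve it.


Characteristic equation: r² - 412r + 42436 = 0, i.e. (r - 206)² = 0.
Repeated root r = 206; include an x factor for the second linearly independent solution.
General solution: y = (C₁ + C₂x)e^(206x).


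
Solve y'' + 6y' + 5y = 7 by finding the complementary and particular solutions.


Characteristic roots of r² + 6r + 5 = 0 are -1, -5.
y_h = C₁e^(-x) + C₂e^(-5x).
Constant forcing; try y_p = A. Then 5A = 7 ⇒ A = 7/5.
General solution: y = C₁e^(-x) + C₂e^(-5x) + 7/5.


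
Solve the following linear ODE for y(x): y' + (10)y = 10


P(x) = 10, Q(x) = 10; integrating factor μ = e^(10x).
(μ y)' = 10e^(10x) ⇒ μ y = e^(10x) + C.
Divide by μ: y = 1 + Ce^(-10x).


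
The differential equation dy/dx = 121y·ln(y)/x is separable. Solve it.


Separate: dy/[y ln(y)] = 121 dx/x.
Substitute u = ln(y): du/u = 121 dx/x.
Integrate: ln|ln(y)| = 121ln|x| + C₀, hence ln(y) = C·x^121.


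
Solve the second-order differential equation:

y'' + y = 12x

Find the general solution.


Homogeneous: r² + 1 = 0 ⇒ r = ±1i, y_h = C₁cos(x) + C₂sin(x).
Polynomial forcing; try y_p = Ax + B. Then y_p'' + 1 y_p = 1(Ax + B) = 12x, so B = 0 and A = 12.
General solution: y = C₁cos(x) + C₂sin(x) + 12x.


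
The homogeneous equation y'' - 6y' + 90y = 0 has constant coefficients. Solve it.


Characteristic equation: r² - 6r + 90 = 0.
Discriminant is negative; roots r = 3 ± 9i (complex conjugate pair).
General solution uses e^(α x)(C₁ cos(β x) + C₂ sin(β x)): y = e^(3x)(C₁cos(9x) + C₂sin(9x)).


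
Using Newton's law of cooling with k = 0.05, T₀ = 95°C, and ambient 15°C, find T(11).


Newton's law: dT/dt = -k(T - T_a) has solution T(t) = T_a + (T₀ - T_a)e^(-kt).
Plug in T_a = 15, T₀ = 95, k = 0.05, t = 11: T(11) = 15 + (80)e^(-0.55) ≈ 61.2°C.


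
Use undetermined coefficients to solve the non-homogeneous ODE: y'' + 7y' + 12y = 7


Characteristic roots of r² + 7r + 12 = 0 are -4, -3.
y_h = C₁e^(-4x) + C₂e^(-3x).
Constant forcing; try y_p = A. Then 12A = 7 ⇒ A = 7/12.
General solution: y = C₁e^(-4x) + C₂e^(-3x) + 7/12.


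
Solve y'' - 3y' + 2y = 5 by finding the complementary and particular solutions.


Characteristic roots of r² - 3r + 2 = 0 are 1, 2.
y_h = C₁e^(x) + C₂e^(2x).
Forcing exponent 0 is not a characteristic root; try y_p = A.
Substitute: A·(0 + (-3)·0 + (2)) = A·2 = 5, so A = 5/2.
General solution: y = C₁e^(x) + C₂e^(2x) + 5/2.


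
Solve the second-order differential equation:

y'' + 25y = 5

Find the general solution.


Homogeneous part: r² + 25 = 0 ⇒ r = ±5i, so y_h = C₁cos(5x) + C₂sin(5x).
Try constant y_p = A; plug in: 25A = 5 ⇒ A = 1/5.
General solution: y = C₁cos(5x) + C₂sin(5x) + 1/5.


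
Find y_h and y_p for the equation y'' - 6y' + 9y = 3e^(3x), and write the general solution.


Characteristic polynomial (r - 3)² = 0; repeated root r = 3.
y_h = (C₁ + C₂x)e^(3x). Forcing matches the repeated root (resonance), so try y_p = Ax² e^(3x).
Substitute and solve for A: 2A = 3, so A = 3/2.
General solution: y = (C₁ + C₂x + (3/2)x²)e^(3x).


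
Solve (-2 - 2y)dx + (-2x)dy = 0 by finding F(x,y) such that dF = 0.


Check exactness: ∂M/∂y = -2 and ∂N/∂x = -2; equal, so the equation is exact.
Integrate M with respect to x (treating y as constant): ∫M dx = -2x - 2xy + h(y).
Differentiate w.r.t. y and set equal to N: all terms match, so h'(y) = 0 and h is a constant absorbed into C.
General solution: -2x - 2xy = C.


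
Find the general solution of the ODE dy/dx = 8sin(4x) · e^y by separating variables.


Separate: e^(-y) dy = 8sin(4x) dx.
Integrate: -e^(-y) = -2cos(4x) + C₀.
Rearrange: e^(-y) = 2cos(4x) + C.


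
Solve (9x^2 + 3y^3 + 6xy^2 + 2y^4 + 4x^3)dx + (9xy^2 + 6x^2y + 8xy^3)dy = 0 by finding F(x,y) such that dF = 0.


Check exactness: ∂M/∂y = 9y^2 + 12xy + 8y^3 and ∂N/∂x = 9y^2 + 12xy + 8y^3; equal, so the equation is exact.
Integrate M with respect to x (treating y as constant): ∫M dx = 3x^3 + 3xy^3 + 3x^2y^2 + 2xy^4 + x^4 + h(y).
Differentiate w.r.t. y and set equal to N: all terms match, so h'(y) = 0 and h is a constant absorbed into C.
General solution: 3x^3 + 3xy^3 + 3x^2y^2 + 2xy^4 + x^4 = C.


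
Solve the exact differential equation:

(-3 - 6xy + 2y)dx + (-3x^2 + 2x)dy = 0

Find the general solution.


Check exactness: ∂M/∂y = -6x + 2 and ∂N/∂x = -6x + 2; equal, so the equation is exact.
Integrate M with respect to x (treating y as constant): ∫M dx = -3x - 3x^2y + 2xy + h(y).
Differentiate w.r.t. y and set equal to N: all terms match, so h'(y) = 0 and h is a constant absorbed into C.
General solution: -3x - 3x^2y + 2xy = C.


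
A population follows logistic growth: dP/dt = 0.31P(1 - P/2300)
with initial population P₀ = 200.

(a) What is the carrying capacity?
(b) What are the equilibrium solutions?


Logistic ODE dP/dt = 0.31P(1 - P/2300) has equilibria where dP/dt = 0, i.e. P = 0 or P = 2300.
The coefficient (1 - P/K) = 0 when P = K, identifying K = 2300 as the carrying capacity.
(a) K = 2300; (b) equilibria P = 0 and P = 2300.


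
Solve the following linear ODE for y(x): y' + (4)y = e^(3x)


P(x) = 4 ⇒ μ = e^(4x).
(μ y)' = e^(7x) ⇒ μ y = e^(7x)/7 + C.
Divide by μ: y = (1/7)e^(3x) + Ce^(-4x).


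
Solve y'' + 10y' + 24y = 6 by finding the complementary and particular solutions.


Characteristic roots of r² + 10r + 24 = 0 are -6, -4.
y_h = C₁e^(-6x) + C₂e^(-4x).
Constant forcing; try y_p = A. Then 24A = 6 ⇒ A = 1/4.
General solution: y = C₁e^(-6x) + C₂e^(-4x) + 1/4.


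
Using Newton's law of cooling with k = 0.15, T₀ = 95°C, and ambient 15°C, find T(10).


Newton's law: dT/dt = -k(T - T_a) has solution T(t) = T_a + (T₀ - T_a)e^(-kt).
Plug in T_a = 15, T₀ = 95, k = 0.15, t = 10: T(10) = 15 + (80)e^(-1.50) ≈ 32.9°C.


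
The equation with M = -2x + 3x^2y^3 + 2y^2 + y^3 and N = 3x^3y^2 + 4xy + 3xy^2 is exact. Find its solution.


Check exactness: ∂M/∂y = 9x^2y^2 + 4y + 3y^2 and ∂N/∂x = 9x^2y^2 + 4y + 3y^2; equal, so the equation is exact.
Integrate M with respect to x (treating y as constant): ∫M dx = -x^2 + x^3y^3 + 2xy^2 + xy^3 + h(y).
Differentiate w.r.t. y and set equal to N: all terms match, so h'(y) = 0 and h is a constant absorbed into C.
General solution: -x^2 + x^3y^3 + 2xy^2 + xy^3 = C.


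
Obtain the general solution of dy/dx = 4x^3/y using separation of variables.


Separate variables: y dy = 4x^3 dx.
Integrate both sides: y²/2 = x^4 + C₀.
Multiply by 2: y² = 2x^4 + C.


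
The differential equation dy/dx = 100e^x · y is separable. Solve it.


Separate variables: dy/y = 100e^x dx.
Integrate: ln|y| = 100e^x + C₀.
Exponentiate: y = Ce^(100e^x).


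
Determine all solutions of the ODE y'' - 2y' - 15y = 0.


Characteristic equation: r² - 2r - 15 = 0.
Factor: (r + 3)(r - 5) = 0 ⇒ r = -3, 5 (distinct real).
General solution: y = C₁e^(-3x) + C₂e^(5x).


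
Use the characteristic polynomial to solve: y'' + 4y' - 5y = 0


Characteristic equation: r² + 4r - 5 = 0.
Factor: (r + 5)(r - 1) = 0 ⇒ r = -5, 1 (distinct real).
General solution: y = C₁e^(-5x) + C₂e^(x).


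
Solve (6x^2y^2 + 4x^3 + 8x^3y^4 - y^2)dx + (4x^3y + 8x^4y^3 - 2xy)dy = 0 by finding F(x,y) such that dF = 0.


Check exactness: ∂M/∂y = 12x^2y + 32x^3y^3 - 2y and ∂N/∂x = 12x^2y + 32x^3y^3 - 2y; equal, so the equation is exact.
Integrate M with respect to x (treating y as constant): ∫M dx = 2x^3y^2 + x^4 + 2x^4y^4 - xy^2 + h(y).
Differentiate w.r.t. y and set equal to N: all terms match, so h'(y) = 0 and h is a constant absorbed into C.
General solution: 2x^3y^2 + x^4 + 2x^4y^4 - xy^2 = C.


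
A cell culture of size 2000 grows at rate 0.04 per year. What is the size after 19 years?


The ODE dP/dt = 0.04P has solution P(t) = P(0)e^(0.04t).
Substitute P(0) = 2000 and t = 19: P(19) = 2000 e^(0.76) ≈ 4277.


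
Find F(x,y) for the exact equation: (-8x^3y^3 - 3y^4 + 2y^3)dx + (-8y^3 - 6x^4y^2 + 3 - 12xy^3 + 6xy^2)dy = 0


Check exactness: ∂M/∂y = -24x^3y^2 - 12y^3 + 6y^2 and ∂N/∂x = -24x^3y^2 - 12y^3 + 6y^2; equal, so the equation is exact.
Integrate M with respect to x (treating y as constant): ∫M dx = -2x^4y^3 - 3xy^4 + 2xy^3 + h(y).
Differentiate w.r.t. y and set equal to N: the x-dependent terms already match, leaving h'(y) = -8y^3 + 3. Integrate: h(y) = -2y^4 + 3y.
So F(x,y) = -2y^4 - 2x^4y^3 + 3y - 3xy^4 + 2xy^3.
General solution: -2y^4 - 2x^4y^3 + 3y - 3xy^4 + 2xy^3 = C.


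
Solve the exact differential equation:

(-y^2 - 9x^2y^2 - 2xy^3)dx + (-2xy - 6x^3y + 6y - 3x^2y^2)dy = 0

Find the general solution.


Check exactness: ∂M/∂y = -2y - 18x^2y - 6xy^2 and ∂N/∂x = -2y - 18x^2y - 6xy^2; equal, so the equation is exact.
Integrate M with respect to x (treating y as constant): ∫M dx = -xy^2 - 3x^3y^2 - x^2y^3 + h(y).
Differentiate w.r.t. y and set equal to N: the x-dependent terms already match, leaving h'(y) = 6y. Integrate: h(y) = 3y^2.
So F(x,y) = -xy^2 - 3x^3y^2 + 3y^2 - x^2y^3.
General solution: -xy^2 - 3x^3y^2 + 3y^2 - x^2y^3 = C.


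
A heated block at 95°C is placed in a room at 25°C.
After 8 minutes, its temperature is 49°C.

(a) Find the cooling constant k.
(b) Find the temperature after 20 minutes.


Newton's law: T(t) = T_a + (T₀ - T_a)e^(-kt).
(a) Use T(8) = 49: (49 - 25)/(95 - 25) = e^(-k·8), so k = -ln(0.343)/8 ≈ 0.1338.
(b) Apply k to t = 20: T(20) = 25 + (70)e^(-2.676) ≈ 29.8°C.


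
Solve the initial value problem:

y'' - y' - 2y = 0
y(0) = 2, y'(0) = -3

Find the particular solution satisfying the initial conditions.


Characteristic roots of r² - r - 2 = 0 are -1, 2.
General solution y = c₁ e^(-x) + c₂ e^(2x).
Apply y(0) = 2: c₁ + c₂ = 2. Apply y'(0) = -3: -1 c₁ + 2 c₂ = -3.
Solve: c₁ = 7/3, c₂ = -1/3.
Particular solution: y = (7/3)e^(-x) - (1/3)e^(2x).


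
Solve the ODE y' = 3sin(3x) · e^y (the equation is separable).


Separate: e^(-y) dy = 3sin(3x) dx.
Integrate: -e^(-y) = -cos(3x) + C₀.
Rearrange: e^(-y) = cos(3x) + C.


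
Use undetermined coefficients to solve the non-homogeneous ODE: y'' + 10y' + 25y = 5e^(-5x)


Characteristic polynomial (r + 5)² = 0; repeated root r = -5.
y_h = (C₁ + C₂x)e^(-5x). Forcing matches the repeated root (resonance), so try y_p = Ax² e^(-5x).
Substitute and solve for A: 2A = 5, so A = 5/2.
General solution: y = (C₁ + C₂x + (5/2)x²)e^(-5x).


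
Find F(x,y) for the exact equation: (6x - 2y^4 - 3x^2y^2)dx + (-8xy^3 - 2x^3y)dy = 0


Check exactness: ∂M/∂y = -8y^3 - 6x^2y and ∂N/∂x = -8y^3 - 6x^2y; equal, so the equation is exact.
Integrate M with respect to x (treating y as constant): ∫M dx = 3x^2 - 2xy^4 - x^3y^2 + h(y).
Differentiate w.r.t. y and set equal to N: all terms match, so h'(y) = 0 and h is a constant absorbed into C.
General solution: 3x^2 - 2xy^4 - x^3y^2 = C.


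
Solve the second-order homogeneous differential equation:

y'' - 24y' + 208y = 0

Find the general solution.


Characteristic equation: r² - 24r + 208 = 0.
Discriminant is negative; roots r = 12 ± 8i (complex conjugate pair).
General solution uses e^(α x)(C₁ cos(β x) + C₂ sin(β x)): y = e^(12x)(C₁cos(8x) + C₂sin(8x)).


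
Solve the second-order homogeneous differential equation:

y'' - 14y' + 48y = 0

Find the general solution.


Characteristic equation: r² - 14r + 48 = 0.
Factor: (r - 8)(r - 6) = 0 ⇒ r = 8, 6 (distinct real).
General solution: y = C₁e^(8x) + C₂e^(6x).


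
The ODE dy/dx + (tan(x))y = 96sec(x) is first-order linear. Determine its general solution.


P(x) = tan(x) ⇒ μ = e^(∫tan(x)dx) = sec(x).
(sec(x) y)' = 96sec²(x) ⇒ sec(x) y = 96tan(x) + C.
Multiply by cos(x): y = 96sin(x) + C·cos(x).


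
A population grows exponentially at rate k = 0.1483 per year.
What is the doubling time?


Exponential growth: P(t) = P₀ e^(0.1483t). Set P(t)/P₀ = 2: e^(0.1483t) = 2.
Solve: t = ln(2)/0.1483 ≈ 4.67 years.


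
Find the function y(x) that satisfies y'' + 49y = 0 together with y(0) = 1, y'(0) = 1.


Characteristic roots of r² + 49 = 0 are ±7i, so y = C₁cos(7x) + C₂sin(7x).
Apply y(0) = 1: C₁ = 1. Differentiate and apply y'(0) = 1: 7·C₂ = 1, so C₂ = 1/7.
Particular solution: y = cos(7x) + (1/7)sin(7x).


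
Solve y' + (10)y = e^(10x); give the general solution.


P(x) = 10 ⇒ μ = e^(10x).
(μ y)' = e^(20x) ⇒ μ y = (1/20)e^(20x) + C.
Divide by μ: y = (1/20)e^(10x) + Ce^(-10x).


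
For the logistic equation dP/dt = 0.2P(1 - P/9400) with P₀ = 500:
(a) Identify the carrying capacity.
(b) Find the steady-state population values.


Logistic ODE dP/dt = 0.2P(1 - P/9400) has equilibria where dP/dt = 0, i.e. P = 0 or P = 9400.
The coefficient (1 - P/K) = 0 when P = K, identifying K = 9400 as the carrying capacity.
(a) K = 9400; (b) equilibria P = 0 and P = 9400.


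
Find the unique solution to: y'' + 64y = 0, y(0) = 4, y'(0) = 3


Characteristic roots of r² + 64 = 0 are ±8i, so y = C₁cos(8x) + C₂sin(8x).
Apply y(0) = 4: C₁ = 4. Differentiate and apply y'(0) = 3: 8·C₂ = 3, so C₂ = 3/8.
Particular solution: y = 4cos(8x) + (3/8)sin(8x).


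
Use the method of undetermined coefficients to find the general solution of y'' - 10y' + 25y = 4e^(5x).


Characteristic polynomial (r - 5)² = 0; repeated root r = 5.
y_h = (C₁ + C₂x)e^(5x). Forcing matches the repeated root (resonance), so try y_p = Ax² e^(5x).
Substitute and solve for A: 2A = 4, so A = 2.
General solution: y = (C₁ + C₂x + 2x²)e^(5x).


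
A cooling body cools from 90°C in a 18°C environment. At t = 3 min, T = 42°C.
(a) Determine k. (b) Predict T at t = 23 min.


Newton's law: T(t) = T_a + (T₀ - T_a)e^(-kt).
(a) Use T(3) = 42: (42 - 18)/(90 - 18) = e^(-k·3), so k = -ln(0.333)/3 ≈ 0.3662.
(b) Apply k to t = 23: T(23) = 18 + (72)e^(-8.423) ≈ 18.0°C.


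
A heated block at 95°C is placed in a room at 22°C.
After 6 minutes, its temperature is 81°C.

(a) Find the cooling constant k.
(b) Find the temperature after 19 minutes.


Newton's law: T(t) = T_a + (T₀ - T_a)e^(-kt).
(a) Use T(6) = 81: (81 - 22)/(95 - 22) = e^(-k·6), so k = -ln(0.808)/6 ≈ 0.0355.
(b) Apply k to t = 19: T(19) = 22 + (73)e^(-0.674) ≈ 59.2°C.


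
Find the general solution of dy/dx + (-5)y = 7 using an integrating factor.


P(x) = -5 ⇒ μ = e^(-5x).
(μ y)' = 7e^(-5x) ⇒ μ y = -(7/5)e^(-5x) + C.
Divide by μ: y = -7/5 + Ce^(5x).


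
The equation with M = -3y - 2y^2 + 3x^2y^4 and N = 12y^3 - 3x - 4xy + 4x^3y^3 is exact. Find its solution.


Check exactness: ∂M/∂y = -3 - 4y + 12x^2y^3 and ∂N/∂x = -3 - 4y + 12x^2y^3; equal, so the equation is exact.
Integrate M with respect to x (treating y as constant): ∫M dx = -3xy - 2xy^2 + x^3y^4 + h(y).
Differentiate w.r.t. y and set equal to N: the x-dependent terms already match, leaving h'(y) = 12y^3. Integrate: h(y) = 3y^4.
So F(x,y) = 3y^4 - 3xy - 2xy^2 + x^3y^4.
General solution: 3y^4 - 3xy - 2xy^2 + x^3y^4 = C.


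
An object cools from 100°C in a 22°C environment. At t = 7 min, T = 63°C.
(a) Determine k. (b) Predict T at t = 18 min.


Newton's law: T(t) = T_a + (T₀ - T_a)e^(-kt).
(a) Use T(7) = 63: (63 - 22)/(100 - 22) = e^(-k·7), so k = -ln(0.526)/7 ≈ 0.0919.
(b) Apply k to t = 18: T(18) = 22 + (78)e^(-1.654) ≈ 36.9°C.


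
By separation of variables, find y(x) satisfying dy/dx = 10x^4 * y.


Separate variables: dy/y = 10x^4 dx.
Integrate: ln|y| = 2x^5 + C₀.
Exponentiate: y = Ce^(2x^5).


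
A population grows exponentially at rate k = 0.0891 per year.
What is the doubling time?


Exponential growth: P(t) = P₀ e^(0.0891t). Set P(t)/P₀ = 2: e^(0.0891t) = 2.
Solve: t = ln(2)/0.0891 ≈ 7.78 years.


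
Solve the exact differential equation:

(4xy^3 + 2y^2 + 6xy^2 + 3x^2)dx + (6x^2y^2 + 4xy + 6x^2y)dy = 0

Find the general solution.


Check exactness: ∂M/∂y = 12xy^2 + 4y + 12xy and ∂N/∂x = 12xy^2 + 4y + 12xy; equal, so the equation is exact.
Integrate M with respect to x (treating y as constant): ∫M dx = 2x^2y^3 + 2xy^2 + 3x^2y^2 + x^3 + h(y).
Differentiate w.r.t. y and set equal to N: all terms match, so h'(y) = 0 and h is a constant absorbed into C.
General solution: 2x^2y^3 + 2xy^2 + 3x^2y^2 + x^3 = C.


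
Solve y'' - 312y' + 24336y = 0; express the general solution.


Characteristic equation: r² - 312r + 24336 = 0, i.e. (r - 156)² = 0.
Repeated root r = 156; include an x factor for the second linearly independent solution.
General solution: y = (C₁ + C₂x)e^(156x).


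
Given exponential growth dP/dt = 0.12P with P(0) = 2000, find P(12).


The ODE dP/dt = 0.12P has solution P(t) = P(0)e^(0.12t).
Substitute P(0) = 2000 and t = 12: P(12) = 2000 e^(1.44) ≈ 8441.


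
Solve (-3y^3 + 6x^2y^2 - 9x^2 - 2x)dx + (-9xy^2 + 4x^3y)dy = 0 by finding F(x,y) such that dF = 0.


Check exactness: ∂M/∂y = -9y^2 + 12x^2y and ∂N/∂x = -9y^2 + 12x^2y; equal, so the equation is exact.
Integrate M with respect to x (treating y as constant): ∫M dx = -3xy^3 + 2x^3y^2 - 3x^3 - x^2 + h(y).
Differentiate w.r.t. y and set equal to N: all terms match, so h'(y) = 0 and h is a constant absorbed into C.
General solution: -3xy^3 + 2x^3y^2 - 3x^3 - x^2 = C.


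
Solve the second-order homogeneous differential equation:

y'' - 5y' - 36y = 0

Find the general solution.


Characteristic equation: r² - 5r - 36 = 0.
Factor: (r + 4)(r - 9) = 0 ⇒ r = -4, 9 (distinct real).
General solution: y = C₁e^(-4x) + C₂e^(9x).


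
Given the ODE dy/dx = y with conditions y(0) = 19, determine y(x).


General solution of y' = y is y = Ce^(x).
Apply y(0) = 19: C = 19.
Particular solution: y = 19e^(x).


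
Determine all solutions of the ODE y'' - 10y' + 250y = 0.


Characteristic equation: r² - 10r + 250 = 0.
Discriminant is negative; roots r = 5 ± 15i (complex conjugate pair).
General solution uses e^(α x)(C₁ cos(β x) + C₂ sin(β x)): y = e^(5x)(C₁cos(15x) + C₂sin(15x)).


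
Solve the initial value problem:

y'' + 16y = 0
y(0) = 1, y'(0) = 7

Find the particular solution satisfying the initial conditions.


Characteristic roots of r² + 16 = 0 are ±4i, so y = C₁cos(4x) + C₂sin(4x).
Apply y(0) = 1: C₁ = 1. Differentiate and apply y'(0) = 7: 4·C₂ = 7, so C₂ = 7/4.
Particular solution: y = cos(4x) + (7/4)sin(4x).


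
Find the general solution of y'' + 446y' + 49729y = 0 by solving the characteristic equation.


Characteristic equation: r² + 446r + 49729 = 0, i.e. (r + 223)² = 0.
Repeated root r = -223; include an x factor for the second linearly independent solution.
General solution: y = (C₁ + C₂x)e^(-223x).


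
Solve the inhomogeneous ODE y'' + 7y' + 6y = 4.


Characteristic roots of r² + 7r + 6 = 0 are -1, -6.
y_h = C₁e^(-x) + C₂e^(-6x).
Constant forcing; try y_p = A. Then 6A = 4 ⇒ A = 2/3.
General solution: y = C₁e^(-x) + C₂e^(-6x) + 2/3.


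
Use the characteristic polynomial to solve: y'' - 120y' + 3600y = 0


Characteristic equation: r² - 120r + 3600 = 0, i.e. (r - 60)² = 0.
Repeated root r = 60; include an x factor for the second linearly independent solution.
General solution: y = (C₁ + C₂x)e^(60x).


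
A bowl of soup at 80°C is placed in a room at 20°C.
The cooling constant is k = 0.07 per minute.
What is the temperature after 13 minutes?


Newton's law: dT/dt = -k(T - T_a) has solution T(t) = T_a + (T₀ - T_a)e^(-kt).
Plug in T_a = 20, T₀ = 80, k = 0.07, t = 13: T(13) = 20 + (60)e^(-0.91) ≈ 44.2°C.


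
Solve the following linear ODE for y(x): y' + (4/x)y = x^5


P(x) = 4/x ⇒ μ = x^4.
(x^4 y)' = x^9 ⇒ x^4 y = x^10/(10) + C.
Solve for y: y = (1/10)x^6 + C/x^4.


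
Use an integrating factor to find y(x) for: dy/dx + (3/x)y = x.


P(x) = 3/x ⇒ μ = x^3.
(x^3 y)' = x^4 ⇒ x^3 y = x^5/(5) + C.
Solve for y: y = (1/5)x^2 + C/x^3.


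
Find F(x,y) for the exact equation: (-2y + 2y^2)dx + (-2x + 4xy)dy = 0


Check exactness: ∂M/∂y = -2 + 4y and ∂N/∂x = -2 + 4y; equal, so the equation is exact.
Integrate M with respect to x (treating y as constant): ∫M dx = -2xy + 2xy^2 + h(y).
Differentiate w.r.t. y and set equal to N: all terms match, so h'(y) = 0 and h is a constant absorbed into C.
General solution: -2xy + 2xy^2 = C.


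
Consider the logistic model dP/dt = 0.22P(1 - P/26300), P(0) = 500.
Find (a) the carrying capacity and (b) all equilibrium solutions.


Logistic ODE dP/dt = 0.22P(1 - P/26300) has equilibria where dP/dt = 0, i.e. P = 0 or P = 26300.
The coefficient (1 - P/K) = 0 when P = K, identifying K = 26300 as the carrying capacity.
(a) K = 26300; (b) equilibria P = 0 and P = 26300.


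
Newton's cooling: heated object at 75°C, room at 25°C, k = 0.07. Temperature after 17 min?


Newton's law: dT/dt = -k(T - T_a) has solution T(t) = T_a + (T₀ - T_a)e^(-kt).
Plug in T_a = 25, T₀ = 75, k = 0.07, t = 17: T(17) = 25 + (50)e^(-1.19) ≈ 40.2°C.


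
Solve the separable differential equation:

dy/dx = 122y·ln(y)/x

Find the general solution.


Separate: dy/[y ln(y)] = 122 dx/x.
Substitute u = ln(y): du/u = 122 dx/x.
Integrate: ln|ln(y)| = 122ln|x| + C₀, hence ln(y) = C·x^122.


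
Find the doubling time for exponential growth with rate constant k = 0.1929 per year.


Exponential growth: P(t) = P₀ e^(0.1929t). Set P(t)/P₀ = 2: e^(0.1929t) = 2.
Solve: t = ln(2)/0.1929 ≈ 3.59 years.


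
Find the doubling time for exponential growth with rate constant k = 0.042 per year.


Exponential growth: P(t) = P₀ e^(0.042t). Set P(t)/P₀ = 2: e^(0.042t) = 2.
Solve: t = ln(2)/0.042 ≈ 16.50 years.


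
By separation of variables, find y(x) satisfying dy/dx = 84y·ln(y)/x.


Separate: dy/[y ln(y)] = 84 dx/x.
Substitute u = ln(y): du/u = 84 dx/x.
Integrate: ln|ln(y)| = 84ln|x| + C₀, hence ln(y) = C·x^84.


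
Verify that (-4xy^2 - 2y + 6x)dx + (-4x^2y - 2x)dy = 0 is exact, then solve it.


Check exactness: ∂M/∂y = -8xy - 2 and ∂N/∂x = -8xy - 2; equal, so the equation is exact.
Integrate M with respect to x (treating y as constant): ∫M dx = -2x^2y^2 - 2xy + 3x^2 + h(y).
Differentiate w.r.t. y and set equal to N: all terms match, so h'(y) = 0 and h is a constant absorbed into C.
General solution: -2x^2y^2 - 2xy + 3x^2 = C.


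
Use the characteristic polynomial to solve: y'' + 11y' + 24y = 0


Characteristic equation: r² + 11r + 24 = 0.
Factor: (r + 3)(r + 8) = 0 ⇒ r = -3, -8 (distinct real).
General solution: y = C₁e^(-3x) + C₂e^(-8x).


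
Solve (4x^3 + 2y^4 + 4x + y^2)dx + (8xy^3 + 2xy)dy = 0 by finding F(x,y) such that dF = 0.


Check exactness: ∂M/∂y = 8y^3 + 2y and ∂N/∂x = 8y^3 + 2y; equal, so the equation is exact.
Integrate M with respect to x (treating y as constant): ∫M dx = x^4 + 2xy^4 + 2x^2 + xy^2 + h(y).
Differentiate w.r.t. y and set equal to N: all terms match, so h'(y) = 0 and h is a constant absorbed into C.
General solution: x^4 + 2xy^4 + 2x^2 + xy^2 = C.


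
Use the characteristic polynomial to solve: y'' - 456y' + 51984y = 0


Characteristic equation: r² - 456r + 51984 = 0, i.e. (r - 228)² = 0.
Repeated root r = 228; include an x factor for the second linearly independent solution.
General solution: y = (C₁ + C₂x)e^(228x).


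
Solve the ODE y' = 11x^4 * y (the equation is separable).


Separate variables: dy/y = 11x^4 dx.
Integrate: ln|y| = (11/5)x^5 + C₀.
Exponentiate: y = Ce^((11/5)x^5).


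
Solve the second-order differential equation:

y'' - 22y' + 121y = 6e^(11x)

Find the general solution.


Characteristic polynomial (r - 11)² = 0; repeated root r = 11.
y_h = (C₁ + C₂x)e^(11x). Forcing matches the repeated root (resonance), so try y_p = Ax² e^(11x).
Substitute and solve for A: 2A = 6, so A = 3.
General solution: y = (C₁ + C₂x + 3x²)e^(11x).


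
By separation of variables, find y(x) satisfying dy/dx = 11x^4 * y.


Separate variables: dy/y = 11x^4 dx.
Integrate: ln|y| = (11/5)x^5 + C₀.
Exponentiate: y = Ce^((11/5)x^5).


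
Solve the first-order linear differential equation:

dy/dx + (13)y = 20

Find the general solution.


P(x) = 13, Q(x) = 20; integrating factor μ = e^(13x).
(μ y)' = 20e^(13x) ⇒ μ y = (20/13)e^(13x) + C.
Divide by μ: y = 20/13 + Ce^(-13x).


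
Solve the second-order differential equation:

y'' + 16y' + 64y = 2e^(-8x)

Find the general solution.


Characteristic polynomial (r + 8)² = 0; repeated root r = -8.
y_h = (C₁ + C₂x)e^(-8x). Forcing matches the repeated root (resonance), so try y_p = Ax² e^(-8x).
Substitute and solve for A: 2A = 2, so A = 1.
General solution: y = (C₁ + C₂x + x²)e^(-8x).


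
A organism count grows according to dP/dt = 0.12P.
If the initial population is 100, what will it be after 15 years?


The ODE dP/dt = 0.12P has solution P(t) = P(0)e^(0.12t).
Substitute P(0) = 100 and t = 15: P(15) = 100 e^(1.80) ≈ 605.


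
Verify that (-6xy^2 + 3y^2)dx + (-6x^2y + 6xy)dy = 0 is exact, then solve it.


Check exactness: ∂M/∂y = -12xy + 6y and ∂N/∂x = -12xy + 6y; equal, so the equation is exact.
Integrate M with respect to x (treating y as constant): ∫M dx = -3x^2y^2 + 3xy^2 + h(y).
Differentiate w.r.t. y and set equal to N: all terms match, so h'(y) = 0 and h is a constant absorbed into C.
General solution: -3x^2y^2 + 3xy^2 = C.


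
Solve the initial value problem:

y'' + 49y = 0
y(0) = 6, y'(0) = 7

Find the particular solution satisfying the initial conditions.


Characteristic roots of r² + 49 = 0 are ±7i, so y = C₁cos(7x) + C₂sin(7x).
Apply y(0) = 6: C₁ = 6. Differentiate and apply y'(0) = 7: 7·C₂ = 7, so C₂ = 1.
Particular solution: y = 6cos(7x) + sin(7x).


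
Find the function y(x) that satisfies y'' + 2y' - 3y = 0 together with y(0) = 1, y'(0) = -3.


Characteristic roots of r² + 2r - 3 = 0 are -3, 1.
General solution y = c₁ e^(-3x) + c₂ e^(x).
Apply y(0) = 1: c₁ + c₂ = 1. Apply y'(0) = -3: -3 c₁ + 1 c₂ = -3.
Solve: c₁ = 1, c₂ = 0.
Particular solution: y = e^(-3x) + 0e^(x).


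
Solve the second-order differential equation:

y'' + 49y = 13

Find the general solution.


Homogeneous part: r² + 49 = 0 ⇒ r = ±7i, so y_h = C₁cos(7x) + C₂sin(7x).
Try constant y_p = A; plug in: 49A = 13 ⇒ A = 13/49.
General solution: y = C₁cos(7x) + C₂sin(7x) + 13/49.


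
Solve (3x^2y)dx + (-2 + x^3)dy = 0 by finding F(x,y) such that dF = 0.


Check exactness: ∂M/∂y = 3x^2 and ∂N/∂x = 3x^2; equal, so the equation is exact.
Integrate M with respect to x (treating y as constant): ∫M dx = x^3y + h(y).
Differentiate w.r.t. y and set equal to N: the x-dependent terms already match, leaving h'(y) = -2. Integrate: h(y) = -2y.
So F(x,y) = -2y + x^3y.
General solution: -2y + x^3y = C.
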